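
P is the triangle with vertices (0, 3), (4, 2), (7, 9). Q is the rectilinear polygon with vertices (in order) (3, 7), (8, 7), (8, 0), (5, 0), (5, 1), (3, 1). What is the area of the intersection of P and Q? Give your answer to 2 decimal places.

The intersection is the polygon with vertices (4,2), (3,2.25), (3,5.571), (4.667,7), (6.143,7).
By the shoelace formula its area is 9.04.

9.04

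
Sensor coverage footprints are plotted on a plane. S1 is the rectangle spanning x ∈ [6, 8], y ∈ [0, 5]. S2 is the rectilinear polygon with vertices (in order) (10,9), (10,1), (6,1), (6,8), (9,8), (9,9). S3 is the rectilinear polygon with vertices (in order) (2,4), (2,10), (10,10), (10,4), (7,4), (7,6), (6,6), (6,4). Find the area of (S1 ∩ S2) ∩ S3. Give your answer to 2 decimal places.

|S1 ∩ S2| = 8.
|(S1 ∩ S2) ∩ S3| = 1.00.

1.00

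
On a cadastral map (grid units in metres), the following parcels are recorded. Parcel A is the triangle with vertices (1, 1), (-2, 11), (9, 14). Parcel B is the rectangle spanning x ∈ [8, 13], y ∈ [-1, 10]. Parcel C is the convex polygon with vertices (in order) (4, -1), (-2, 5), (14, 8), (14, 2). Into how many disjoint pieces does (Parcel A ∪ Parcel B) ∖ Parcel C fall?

(Parcel A ∪ Parcel B) ∖ Parcel C splits into 4 disjoint pieces (area 49.3033, area 0.4048, area 9.75, area 13.2812).

4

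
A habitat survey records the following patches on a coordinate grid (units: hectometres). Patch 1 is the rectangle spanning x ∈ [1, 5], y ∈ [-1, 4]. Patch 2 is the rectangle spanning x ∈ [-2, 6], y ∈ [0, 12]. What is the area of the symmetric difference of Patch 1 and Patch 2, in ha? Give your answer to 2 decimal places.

84.00

|Patch 1∩Patch 2|: x∈[1,5], y∈[0,4] → 4·4 = 16.
|Patch 1 △ Patch 2| = |Patch 1| + |Patch 2| − 2·|Patch 1∩Patch 2| = 20 + 96 − 32 = 84.00.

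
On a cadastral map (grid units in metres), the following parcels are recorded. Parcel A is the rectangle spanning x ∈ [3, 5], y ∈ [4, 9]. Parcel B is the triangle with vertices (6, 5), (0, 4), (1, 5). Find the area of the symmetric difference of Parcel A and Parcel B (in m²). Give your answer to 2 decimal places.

11.17

|Parcel A| = 10, |Parcel B| = 2.5, |Parcel A∩Parcel B| = 0.6667.
|Parcel A △ Parcel B| = |Parcel A| + |Parcel B| − 2·|Parcel A∩Parcel B| = 10 + 2.5 − 1.3333 = 11.17.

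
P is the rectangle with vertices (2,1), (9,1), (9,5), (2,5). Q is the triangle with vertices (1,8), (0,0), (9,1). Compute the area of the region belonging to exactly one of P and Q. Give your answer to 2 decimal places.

|P| = 28, |Q| = 35.5, |P∩Q| = 18.8571.
|P △ Q| = |P| + |Q| − 2·|P∩Q| = 28 + 35.5 − 37.7143 = 25.79.

25.79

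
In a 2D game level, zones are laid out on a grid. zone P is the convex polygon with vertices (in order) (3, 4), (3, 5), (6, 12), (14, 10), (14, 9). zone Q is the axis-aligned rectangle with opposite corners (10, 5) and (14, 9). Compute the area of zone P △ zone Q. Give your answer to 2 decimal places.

50.73

|zone P| = 42, |zone Q| = 16, |zone P∩zone Q| = 3.6364.
|zone P △ zone Q| = |zone P| + |zone Q| − 2·|zone P∩zone Q| = 42 + 16 − 7.2727 = 50.73.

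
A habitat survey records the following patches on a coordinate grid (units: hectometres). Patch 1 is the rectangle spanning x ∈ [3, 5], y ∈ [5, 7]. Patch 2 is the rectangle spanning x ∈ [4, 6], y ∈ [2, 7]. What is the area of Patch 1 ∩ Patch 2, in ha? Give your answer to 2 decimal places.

|Patch 1∩Patch 2|: x∈[4,5], y∈[5,7] → 1·2 = 2.

2.00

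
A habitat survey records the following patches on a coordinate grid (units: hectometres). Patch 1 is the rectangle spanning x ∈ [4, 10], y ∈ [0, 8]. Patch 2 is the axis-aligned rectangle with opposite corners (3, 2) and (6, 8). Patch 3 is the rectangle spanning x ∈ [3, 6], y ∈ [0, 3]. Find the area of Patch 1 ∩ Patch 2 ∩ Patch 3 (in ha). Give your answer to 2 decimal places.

2.00

The intersection is the polygon with vertices (6,2), (4,2), (4,3), (6,3).
By the shoelace formula its area is 2.00.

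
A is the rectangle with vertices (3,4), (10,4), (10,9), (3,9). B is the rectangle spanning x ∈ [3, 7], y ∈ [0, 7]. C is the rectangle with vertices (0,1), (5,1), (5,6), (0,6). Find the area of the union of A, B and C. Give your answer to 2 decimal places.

66.00

By inclusion–exclusion:
Individual areas: |A| = 35, |B| = 28, |C| = 25.
|A∩B|: x∈[3,7], y∈[4,7] → 4·3 = 12.
|A∩C|: x∈[3,5], y∈[4,6] → 2·2 = 4.
|B∩C|: x∈[3,5], y∈[1,6] → 2·5 = 10.
|A∩B∩C| = 4.
|A ∪ B ∪ C| = 88 − 26 + 4 = 66.00.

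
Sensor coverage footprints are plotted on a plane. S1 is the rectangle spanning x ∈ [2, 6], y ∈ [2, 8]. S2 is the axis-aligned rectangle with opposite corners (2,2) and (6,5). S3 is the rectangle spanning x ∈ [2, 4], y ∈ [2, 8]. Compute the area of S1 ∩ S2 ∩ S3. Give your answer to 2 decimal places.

The intersection is the polygon with vertices (2,2), (2,5), (4,5), (4,2).
By the shoelace formula its area is 6.00.

6.00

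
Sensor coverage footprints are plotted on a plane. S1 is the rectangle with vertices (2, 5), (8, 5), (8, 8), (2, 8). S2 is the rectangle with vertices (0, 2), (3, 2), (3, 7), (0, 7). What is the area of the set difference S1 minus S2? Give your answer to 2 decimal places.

|S1∩S2|: x∈[2,3], y∈[5,7] → 1·2 = 2.
|S1| = 18.
|S1 ∖ S2| = |S1| − |S1∩S2| = 18 − 2 = 16.00.

16.00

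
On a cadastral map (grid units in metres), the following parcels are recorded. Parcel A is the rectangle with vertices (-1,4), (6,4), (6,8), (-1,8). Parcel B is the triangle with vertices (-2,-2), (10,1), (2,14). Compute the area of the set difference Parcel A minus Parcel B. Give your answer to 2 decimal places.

4.08

|Parcel A| = 28, |Parcel A∩Parcel B| = 23.9231.
|Parcel A ∖ Parcel B| = |Parcel A| − |Parcel A∩Parcel B| = 28 − 23.9231 = 4.08.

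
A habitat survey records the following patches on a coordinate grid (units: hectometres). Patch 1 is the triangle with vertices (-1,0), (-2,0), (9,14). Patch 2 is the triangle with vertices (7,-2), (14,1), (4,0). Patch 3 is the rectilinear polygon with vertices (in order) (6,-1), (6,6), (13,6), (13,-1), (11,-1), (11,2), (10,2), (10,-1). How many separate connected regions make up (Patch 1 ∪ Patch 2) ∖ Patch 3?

(Patch 1 ∪ Patch 2) ∖ Patch 3 splits into 4 disjoint pieces (area 7, area 3.3667, area 1.15, area 0.1643).

4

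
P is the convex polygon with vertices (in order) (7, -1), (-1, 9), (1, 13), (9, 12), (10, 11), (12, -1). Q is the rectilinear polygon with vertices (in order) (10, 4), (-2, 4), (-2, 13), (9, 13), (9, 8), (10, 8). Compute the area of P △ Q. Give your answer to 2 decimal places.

67.50

|P| = 116.5, |Q| = 103, |P∩Q| = 76.
|P △ Q| = |P| + |Q| − 2·|P∩Q| = 116.5 + 103 − 152 = 67.50.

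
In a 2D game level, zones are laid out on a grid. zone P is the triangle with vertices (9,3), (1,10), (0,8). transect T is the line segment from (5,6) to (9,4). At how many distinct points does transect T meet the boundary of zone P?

1

The segment meets the boundary at (6.333,5.333).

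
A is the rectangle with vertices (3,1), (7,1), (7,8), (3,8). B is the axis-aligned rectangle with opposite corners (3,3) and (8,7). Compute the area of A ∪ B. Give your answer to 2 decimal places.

32.00

By inclusion–exclusion:
Individual areas: |A| = 28, |B| = 20.
|A∩B|: x∈[3,7], y∈[3,7] → 4·4 = 16.
|A ∪ B| = 48 − 16 = 32.00.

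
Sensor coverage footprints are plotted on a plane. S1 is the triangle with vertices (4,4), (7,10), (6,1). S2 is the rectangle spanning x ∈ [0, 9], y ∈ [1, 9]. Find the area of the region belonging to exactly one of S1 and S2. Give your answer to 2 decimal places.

|S1| = 10.5, |S2| = 72, |S1∩S2| = 10.3056.
|S1 △ S2| = |S1| + |S2| − 2·|S1∩S2| = 10.5 + 72 − 20.6111 = 61.89.

61.89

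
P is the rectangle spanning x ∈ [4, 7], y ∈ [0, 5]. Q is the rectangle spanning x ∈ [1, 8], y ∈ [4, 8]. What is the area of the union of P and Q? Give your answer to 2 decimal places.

By inclusion–exclusion:
Individual areas: |P| = 15, |Q| = 28.
|P∩Q|: x∈[4,7], y∈[4,5] → 3·1 = 3.
|P ∪ Q| = 43 − 3 = 40.00.

40.00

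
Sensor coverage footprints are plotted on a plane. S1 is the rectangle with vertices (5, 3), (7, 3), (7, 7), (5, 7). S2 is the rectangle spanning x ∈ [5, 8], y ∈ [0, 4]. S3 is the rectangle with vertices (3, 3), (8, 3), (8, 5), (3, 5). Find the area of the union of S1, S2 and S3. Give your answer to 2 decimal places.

23.00

By inclusion–exclusion:
Individual areas: |S1| = 8, |S2| = 12, |S3| = 10.
|S1∩S2|: x∈[5,7], y∈[3,4] → 2·1 = 2.
|S1∩S3|: x∈[5,7], y∈[3,5] → 2·2 = 4.
|S2∩S3|: x∈[5,8], y∈[3,4] → 3·1 = 3.
|S1∩S2∩S3| = 2.
|S1 ∪ S2 ∪ S3| = 30 − 9 + 2 = 23.00.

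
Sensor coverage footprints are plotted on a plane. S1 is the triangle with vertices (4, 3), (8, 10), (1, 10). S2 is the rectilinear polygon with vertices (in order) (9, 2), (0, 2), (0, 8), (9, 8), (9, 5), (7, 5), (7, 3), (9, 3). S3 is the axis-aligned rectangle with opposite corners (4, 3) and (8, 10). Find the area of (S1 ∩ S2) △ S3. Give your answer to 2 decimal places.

|S1 ∩ S2| = 12.5.
|(S1 ∩ S2) ∩ S3| = 7.1429.
|(S1 ∩ S2) △ S3| = 12.5 + 28 − 14.2857 = 26.21.

26.21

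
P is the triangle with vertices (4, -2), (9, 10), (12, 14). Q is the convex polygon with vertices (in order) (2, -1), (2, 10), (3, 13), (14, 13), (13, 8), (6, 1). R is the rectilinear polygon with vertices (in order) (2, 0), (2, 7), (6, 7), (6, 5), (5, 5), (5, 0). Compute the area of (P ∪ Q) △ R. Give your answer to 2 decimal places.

|P ∪ Q| = 112.9057.
|(P ∪ Q) ∩ R| = 22.7833.
|(P ∪ Q) △ R| = 112.9057 + 23 − 45.5667 = 90.34.

90.34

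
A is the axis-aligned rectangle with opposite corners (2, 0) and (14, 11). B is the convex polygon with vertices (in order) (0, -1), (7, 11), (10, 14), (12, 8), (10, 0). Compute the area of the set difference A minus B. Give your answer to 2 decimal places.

|A| = 132, |A∩B| = 79.0714.
|A ∖ B| = |A| − |A∩B| = 132 − 79.0714 = 52.93.

52.93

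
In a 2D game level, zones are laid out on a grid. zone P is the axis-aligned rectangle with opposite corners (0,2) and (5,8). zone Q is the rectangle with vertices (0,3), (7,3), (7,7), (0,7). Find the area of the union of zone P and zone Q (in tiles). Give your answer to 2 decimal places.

38.00

By inclusion–exclusion:
Individual areas: |zone P| = 30, |zone Q| = 28.
|zone P∩zone Q|: x∈[0,5], y∈[3,7] → 5·4 = 20.
|zone P ∪ zone Q| = 58 − 20 = 38.00.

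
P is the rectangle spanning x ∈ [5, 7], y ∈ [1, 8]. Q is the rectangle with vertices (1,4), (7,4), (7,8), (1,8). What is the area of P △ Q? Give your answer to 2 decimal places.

22.00

|P∩Q|: x∈[5,7], y∈[4,8] → 2·4 = 8.
|P △ Q| = |P| + |Q| − 2·|P∩Q| = 14 + 24 − 16 = 22.00.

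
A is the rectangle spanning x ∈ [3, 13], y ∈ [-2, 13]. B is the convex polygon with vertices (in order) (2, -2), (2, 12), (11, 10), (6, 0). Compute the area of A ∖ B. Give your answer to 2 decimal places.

|A| = 150, |A∩B| = 64.3611.
|A ∖ B| = |A| − |A∩B| = 150 − 64.3611 = 85.64.

85.64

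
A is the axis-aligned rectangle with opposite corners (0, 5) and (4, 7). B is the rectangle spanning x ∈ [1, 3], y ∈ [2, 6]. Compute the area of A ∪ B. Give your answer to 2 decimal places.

By inclusion–exclusion:
Individual areas: |A| = 8, |B| = 8.
|A∩B|: x∈[1,3], y∈[5,6] → 2·1 = 2.
|A ∪ B| = 16 − 2 = 14.00.

14.00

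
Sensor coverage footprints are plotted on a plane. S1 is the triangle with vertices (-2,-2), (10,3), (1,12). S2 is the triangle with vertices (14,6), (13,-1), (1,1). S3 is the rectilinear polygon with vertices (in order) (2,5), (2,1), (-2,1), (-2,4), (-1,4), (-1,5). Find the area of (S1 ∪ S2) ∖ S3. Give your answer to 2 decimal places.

|S1 ∪ S2| = 108.4444.
|(S1 ∪ S2) ∩ S3| = 11.7143.
|(S1 ∪ S2) ∖ S3| = 108.4444 − 11.7143 = 96.73.

96.73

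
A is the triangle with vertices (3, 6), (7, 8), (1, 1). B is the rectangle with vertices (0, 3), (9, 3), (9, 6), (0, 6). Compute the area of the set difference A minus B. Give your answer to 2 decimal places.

3.20

|A| = 8, |A∩B| = 4.8.
|A ∖ B| = |A| − |A∩B| = 8 − 4.8 = 3.20.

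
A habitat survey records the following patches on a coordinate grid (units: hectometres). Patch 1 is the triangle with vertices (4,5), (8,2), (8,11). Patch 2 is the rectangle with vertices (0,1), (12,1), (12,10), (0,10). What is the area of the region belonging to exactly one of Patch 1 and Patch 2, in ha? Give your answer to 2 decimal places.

|Patch 1| = 18, |Patch 2| = 108, |Patch 1∩Patch 2| = 17.6667.
|Patch 1 △ Patch 2| = |Patch 1| + |Patch 2| − 2·|Patch 1∩Patch 2| = 18 + 108 − 35.3333 = 90.67.

90.67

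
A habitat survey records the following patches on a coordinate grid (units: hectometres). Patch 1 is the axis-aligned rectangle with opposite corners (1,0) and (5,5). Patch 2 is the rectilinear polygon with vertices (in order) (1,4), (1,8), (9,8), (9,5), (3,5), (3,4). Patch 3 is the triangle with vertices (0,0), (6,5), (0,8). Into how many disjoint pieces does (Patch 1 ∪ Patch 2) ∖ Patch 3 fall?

2

(Patch 1 ∪ Patch 2) ∖ Patch 3 splits into 2 disjoint pieces (area 10, area 17.75).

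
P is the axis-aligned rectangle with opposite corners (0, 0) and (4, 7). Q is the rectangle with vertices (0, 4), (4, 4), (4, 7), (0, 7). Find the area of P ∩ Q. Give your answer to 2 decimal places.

|P∩Q|: x∈[0,4], y∈[4,7] → 4·3 = 12.

12.00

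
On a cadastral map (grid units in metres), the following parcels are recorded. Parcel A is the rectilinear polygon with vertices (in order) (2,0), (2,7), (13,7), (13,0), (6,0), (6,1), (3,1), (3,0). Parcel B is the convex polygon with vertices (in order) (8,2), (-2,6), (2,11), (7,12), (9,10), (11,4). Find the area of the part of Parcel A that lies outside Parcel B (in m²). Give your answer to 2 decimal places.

40.70

|Parcel A| = 74, |Parcel A∩Parcel B| = 33.3.
|Parcel A ∖ Parcel B| = |Parcel A| − |Parcel A∩Parcel B| = 74 − 33.3 = 40.70.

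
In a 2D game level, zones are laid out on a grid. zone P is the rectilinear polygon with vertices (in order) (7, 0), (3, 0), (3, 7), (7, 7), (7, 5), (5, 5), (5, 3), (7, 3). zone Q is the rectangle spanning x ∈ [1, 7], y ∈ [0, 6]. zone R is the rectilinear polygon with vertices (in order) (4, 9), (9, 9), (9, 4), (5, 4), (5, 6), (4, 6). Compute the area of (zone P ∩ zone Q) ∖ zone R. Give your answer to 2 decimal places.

18.00

|zone P ∩ zone Q| = 20.
|(zone P ∩ zone Q) ∩ zone R| = 2.
|(zone P ∩ zone Q) ∖ zone R| = 20 − 2 = 18.00.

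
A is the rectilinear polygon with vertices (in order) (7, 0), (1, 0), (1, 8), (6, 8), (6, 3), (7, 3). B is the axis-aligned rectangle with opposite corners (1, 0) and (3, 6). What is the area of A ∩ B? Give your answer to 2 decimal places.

The intersection is the polygon with vertices (1,0), (1,6), (3,6), (3,0).
By the shoelace formula its area is 12.00.

12.00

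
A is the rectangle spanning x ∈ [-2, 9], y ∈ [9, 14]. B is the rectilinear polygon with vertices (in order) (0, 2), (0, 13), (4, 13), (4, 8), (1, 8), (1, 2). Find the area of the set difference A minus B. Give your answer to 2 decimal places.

39.00

|A| = 55, |A∩B| = 16.
|A ∖ B| = |A| − |A∩B| = 55 − 16 = 39.00.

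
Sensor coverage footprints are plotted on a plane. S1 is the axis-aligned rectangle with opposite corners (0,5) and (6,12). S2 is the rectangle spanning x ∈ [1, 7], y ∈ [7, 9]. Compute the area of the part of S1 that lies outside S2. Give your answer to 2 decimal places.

32.00

|S1∩S2|: x∈[1,6], y∈[7,9] → 5·2 = 10.
|S1| = 42.
|S1 ∖ S2| = |S1| − |S1∩S2| = 42 − 10 = 32.00.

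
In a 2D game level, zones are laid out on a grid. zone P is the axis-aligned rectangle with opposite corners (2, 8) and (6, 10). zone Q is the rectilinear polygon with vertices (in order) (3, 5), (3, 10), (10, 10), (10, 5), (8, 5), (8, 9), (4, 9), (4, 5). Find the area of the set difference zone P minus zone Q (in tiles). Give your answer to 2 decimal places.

|zone P| = 8, |zone P∩zone Q| = 4.
|zone P ∖ zone Q| = |zone P| − |zone P∩zone Q| = 8 − 4 = 4.00.

4.00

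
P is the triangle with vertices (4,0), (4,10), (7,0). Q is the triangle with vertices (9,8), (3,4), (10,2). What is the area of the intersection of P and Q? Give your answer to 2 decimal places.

The intersection is the polygon with vertices (4,4.667), (5.333,5.556), (6.062,3.125), (4,3.714).
By the shoelace formula its area is 2.93.

2.93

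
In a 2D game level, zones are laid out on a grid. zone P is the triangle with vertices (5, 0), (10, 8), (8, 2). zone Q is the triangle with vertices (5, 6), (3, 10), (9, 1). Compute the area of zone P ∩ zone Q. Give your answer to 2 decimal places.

The intersection is the polygon with vertices (7.258,3.613), (8.111,2.333), (8.059,2.176), (7.105,3.368).
By the shoelace formula its area is 0.31.

0.31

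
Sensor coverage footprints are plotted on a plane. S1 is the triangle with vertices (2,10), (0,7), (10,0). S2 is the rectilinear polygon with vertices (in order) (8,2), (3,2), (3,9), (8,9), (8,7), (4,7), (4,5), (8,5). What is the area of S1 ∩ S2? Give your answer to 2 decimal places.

9.72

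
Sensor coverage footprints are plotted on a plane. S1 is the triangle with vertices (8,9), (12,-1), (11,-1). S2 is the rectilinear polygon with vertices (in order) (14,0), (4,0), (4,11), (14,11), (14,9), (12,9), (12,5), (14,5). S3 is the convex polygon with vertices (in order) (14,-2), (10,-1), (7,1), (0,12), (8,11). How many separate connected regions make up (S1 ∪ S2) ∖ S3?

2

(S1 ∪ S2) ∖ S3 splits into 2 disjoint pieces (area 10.8214, area 30.0769).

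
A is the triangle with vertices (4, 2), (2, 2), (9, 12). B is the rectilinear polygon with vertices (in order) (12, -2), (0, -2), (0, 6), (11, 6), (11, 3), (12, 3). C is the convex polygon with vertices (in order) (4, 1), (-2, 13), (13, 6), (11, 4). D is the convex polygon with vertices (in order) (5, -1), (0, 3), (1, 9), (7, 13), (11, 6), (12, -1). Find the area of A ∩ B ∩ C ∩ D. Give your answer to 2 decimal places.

5.46

The intersection is the polygon with vertices (6,6), (4,2), (3.5,2), (2.875,3.25), (4.8,6).
By the shoelace formula its area is 5.46.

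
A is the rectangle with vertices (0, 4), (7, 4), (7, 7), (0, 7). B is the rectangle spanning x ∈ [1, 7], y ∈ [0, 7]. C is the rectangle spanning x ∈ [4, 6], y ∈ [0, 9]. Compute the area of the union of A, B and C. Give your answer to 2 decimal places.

49.00

By inclusion–exclusion:
Individual areas: |A| = 21, |B| = 42, |C| = 18.
|A∩B|: x∈[1,7], y∈[4,7] → 6·3 = 18.
|A∩C|: x∈[4,6], y∈[4,7] → 2·3 = 6.
|B∩C|: x∈[4,6], y∈[0,7] → 2·7 = 14.
|A∩B∩C| = 6.
|A ∪ B ∪ C| = 81 − 38 + 6 = 49.00.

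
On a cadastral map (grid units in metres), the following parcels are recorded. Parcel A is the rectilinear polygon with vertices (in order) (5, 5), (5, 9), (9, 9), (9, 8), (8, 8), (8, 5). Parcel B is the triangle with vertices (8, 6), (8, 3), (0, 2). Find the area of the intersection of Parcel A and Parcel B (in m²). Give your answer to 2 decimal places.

The intersection is the polygon with vertices (8,5), (6,5), (8,6).
By the shoelace formula its area is 1.00.

1.00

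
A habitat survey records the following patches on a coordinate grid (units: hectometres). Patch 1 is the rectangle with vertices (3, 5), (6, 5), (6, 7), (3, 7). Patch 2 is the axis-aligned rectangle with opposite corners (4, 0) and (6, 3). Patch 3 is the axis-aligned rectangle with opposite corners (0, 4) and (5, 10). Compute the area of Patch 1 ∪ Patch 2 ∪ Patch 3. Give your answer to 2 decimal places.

38.00

By inclusion–exclusion:
Individual areas: |Patch 1| = 6, |Patch 2| = 6, |Patch 3| = 30.
|Patch 1∩Patch 2| = 0 (no overlap).
|Patch 1∩Patch 3|: x∈[3,5], y∈[5,7] → 2·2 = 4.
|Patch 2∩Patch 3| = 0 (no overlap).
|Patch 1∩Patch 2∩Patch 3| = 0.
|Patch 1 ∪ Patch 2 ∪ Patch 3| = 42 − 4 + 0 = 38.00.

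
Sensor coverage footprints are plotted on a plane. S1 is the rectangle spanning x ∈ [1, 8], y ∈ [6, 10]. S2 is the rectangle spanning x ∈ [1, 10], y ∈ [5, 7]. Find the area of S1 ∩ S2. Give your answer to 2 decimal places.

|S1∩S2|: x∈[1,8], y∈[6,7] → 7·1 = 7.

7.00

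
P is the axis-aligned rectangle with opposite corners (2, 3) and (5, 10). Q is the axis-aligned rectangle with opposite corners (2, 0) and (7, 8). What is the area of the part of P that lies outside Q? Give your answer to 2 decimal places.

6.00

|P∩Q|: x∈[2,5], y∈[3,8] → 3·5 = 15.
|P| = 21.
|P ∖ Q| = |P| − |P∩Q| = 21 − 15 = 6.00.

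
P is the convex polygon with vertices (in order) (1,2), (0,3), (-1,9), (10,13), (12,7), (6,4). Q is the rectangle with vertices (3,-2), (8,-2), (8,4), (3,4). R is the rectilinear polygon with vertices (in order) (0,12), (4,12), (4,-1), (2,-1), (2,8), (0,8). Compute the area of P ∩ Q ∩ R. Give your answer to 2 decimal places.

The intersection is the polygon with vertices (3,4), (4,4), (4,3.2), (3,2.8).
By the shoelace formula its area is 1.00.

1.00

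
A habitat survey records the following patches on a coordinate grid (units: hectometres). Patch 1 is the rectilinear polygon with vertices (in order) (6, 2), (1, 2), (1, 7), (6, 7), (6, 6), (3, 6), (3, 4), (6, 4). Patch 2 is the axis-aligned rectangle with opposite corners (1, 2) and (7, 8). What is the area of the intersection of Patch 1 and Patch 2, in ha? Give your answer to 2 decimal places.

19.00

The intersection is the polygon with vertices (1,2), (1,7), (6,7), (6,6), (3,6), (3,4), (6,4), (6,2).
By the shoelace formula its area is 19.00.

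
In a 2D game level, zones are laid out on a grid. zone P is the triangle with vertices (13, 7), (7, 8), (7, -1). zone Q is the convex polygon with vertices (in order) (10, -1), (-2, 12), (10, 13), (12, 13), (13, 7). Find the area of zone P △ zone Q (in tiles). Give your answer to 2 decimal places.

88.37

|zone P| = 27, |zone Q| = 111, |zone P∩zone Q| = 24.8147.
|zone P △ zone Q| = |zone P| + |zone Q| − 2·|zone P∩zone Q| = 27 + 111 − 49.6293 = 88.37.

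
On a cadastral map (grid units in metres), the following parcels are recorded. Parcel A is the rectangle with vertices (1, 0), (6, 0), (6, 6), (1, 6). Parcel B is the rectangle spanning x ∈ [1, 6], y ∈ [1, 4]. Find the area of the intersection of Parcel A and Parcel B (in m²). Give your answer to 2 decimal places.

|Parcel A∩Parcel B|: x∈[1,6], y∈[1,4] → 5·3 = 15.

15.00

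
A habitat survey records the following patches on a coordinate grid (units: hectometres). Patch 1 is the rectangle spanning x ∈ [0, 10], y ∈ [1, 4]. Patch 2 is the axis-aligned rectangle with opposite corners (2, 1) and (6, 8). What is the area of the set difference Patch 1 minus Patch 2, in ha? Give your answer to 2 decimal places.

|Patch 1∩Patch 2|: x∈[2,6], y∈[1,4] → 4·3 = 12.
|Patch 1| = 30.
|Patch 1 ∖ Patch 2| = |Patch 1| − |Patch 1∩Patch 2| = 30 − 12 = 18.00.

18.00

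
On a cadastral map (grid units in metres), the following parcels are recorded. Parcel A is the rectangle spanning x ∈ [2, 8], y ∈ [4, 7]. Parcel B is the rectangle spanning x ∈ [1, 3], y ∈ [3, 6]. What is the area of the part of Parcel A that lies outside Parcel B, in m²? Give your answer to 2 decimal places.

16.00

|Parcel A∩Parcel B|: x∈[2,3], y∈[4,6] → 1·2 = 2.
|Parcel A| = 18.
|Parcel A ∖ Parcel B| = |Parcel A| − |Parcel A∩Parcel B| = 18 − 2 = 16.00.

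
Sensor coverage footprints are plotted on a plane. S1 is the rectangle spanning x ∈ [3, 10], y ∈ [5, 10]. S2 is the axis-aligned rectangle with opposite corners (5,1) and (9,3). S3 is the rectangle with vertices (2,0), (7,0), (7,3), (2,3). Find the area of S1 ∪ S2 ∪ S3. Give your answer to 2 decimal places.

By inclusion–exclusion:
Individual areas: |S1| = 35, |S2| = 8, |S3| = 15.
|S1∩S2| = 0 (no overlap).
|S1∩S3| = 0 (no overlap).
|S2∩S3|: x∈[5,7], y∈[1,3] → 2·2 = 4.
|S1∩S2∩S3| = 0.
|S1 ∪ S2 ∪ S3| = 58 − 4 + 0 = 54.00.

54.00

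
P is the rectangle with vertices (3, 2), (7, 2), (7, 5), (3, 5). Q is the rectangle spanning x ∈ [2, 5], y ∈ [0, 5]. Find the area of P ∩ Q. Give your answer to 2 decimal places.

|P∩Q|: x∈[3,5], y∈[2,5] → 2·3 = 6.

6.00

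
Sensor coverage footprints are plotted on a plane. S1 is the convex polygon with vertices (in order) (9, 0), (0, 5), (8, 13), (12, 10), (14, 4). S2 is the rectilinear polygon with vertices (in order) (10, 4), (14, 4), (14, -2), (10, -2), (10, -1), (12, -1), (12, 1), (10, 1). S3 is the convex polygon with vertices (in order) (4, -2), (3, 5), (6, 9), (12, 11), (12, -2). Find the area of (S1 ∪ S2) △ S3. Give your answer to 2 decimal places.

68.73

|S1 ∪ S2| = 113.125.
|(S1 ∪ S2) ∩ S3| = 69.9479.
|(S1 ∪ S2) △ S3| = 113.125 + 95.5 − 139.8959 = 68.73.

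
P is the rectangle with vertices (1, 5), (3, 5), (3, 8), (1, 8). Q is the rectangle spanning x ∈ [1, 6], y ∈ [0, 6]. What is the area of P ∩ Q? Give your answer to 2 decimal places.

|P∩Q|: x∈[1,3], y∈[5,6] → 2·1 = 2.

2.00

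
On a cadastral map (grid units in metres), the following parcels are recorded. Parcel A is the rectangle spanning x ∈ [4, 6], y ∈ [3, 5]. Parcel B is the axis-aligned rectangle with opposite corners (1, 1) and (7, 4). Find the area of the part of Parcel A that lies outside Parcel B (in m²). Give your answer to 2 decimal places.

2.00

|Parcel A∩Parcel B|: x∈[4,6], y∈[3,4] → 2·1 = 2.
|Parcel A| = 4.
|Parcel A ∖ Parcel B| = |Parcel A| − |Parcel A∩Parcel B| = 4 − 2 = 2.00.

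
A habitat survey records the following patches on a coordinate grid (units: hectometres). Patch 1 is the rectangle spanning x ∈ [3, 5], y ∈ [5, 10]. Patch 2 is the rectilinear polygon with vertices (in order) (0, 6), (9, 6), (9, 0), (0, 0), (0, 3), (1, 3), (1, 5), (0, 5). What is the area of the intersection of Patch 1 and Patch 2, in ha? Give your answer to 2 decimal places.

The intersection is the polygon with vertices (5,5), (3,5), (3,6), (5,6).
By the shoelace formula its area is 2.00.

2.00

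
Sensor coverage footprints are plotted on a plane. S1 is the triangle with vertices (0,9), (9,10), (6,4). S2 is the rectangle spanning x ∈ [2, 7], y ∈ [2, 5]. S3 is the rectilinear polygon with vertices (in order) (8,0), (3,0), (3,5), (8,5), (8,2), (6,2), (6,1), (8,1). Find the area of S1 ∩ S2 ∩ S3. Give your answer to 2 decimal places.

0.85

The intersection is the polygon with vertices (4.8,5), (6.5,5), (6,4).
By the shoelace formula its area is 0.85.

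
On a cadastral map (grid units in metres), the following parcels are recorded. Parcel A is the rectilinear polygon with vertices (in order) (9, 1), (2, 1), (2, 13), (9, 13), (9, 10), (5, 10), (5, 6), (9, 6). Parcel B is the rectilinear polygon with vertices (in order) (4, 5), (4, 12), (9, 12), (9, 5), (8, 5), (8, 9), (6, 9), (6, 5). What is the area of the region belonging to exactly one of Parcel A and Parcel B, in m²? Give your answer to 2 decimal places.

61.00

|Parcel A| = 68, |Parcel B| = 27, |Parcel A∩Parcel B| = 17.
|Parcel A △ Parcel B| = |Parcel A| + |Parcel B| − 2·|Parcel A∩Parcel B| = 68 + 27 − 34 = 61.00.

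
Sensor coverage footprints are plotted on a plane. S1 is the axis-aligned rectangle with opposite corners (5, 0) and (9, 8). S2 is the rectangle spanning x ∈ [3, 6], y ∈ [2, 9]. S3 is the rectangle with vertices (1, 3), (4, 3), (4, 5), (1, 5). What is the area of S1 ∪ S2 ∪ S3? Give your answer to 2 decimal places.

51.00

By inclusion–exclusion:
Individual areas: |S1| = 32, |S2| = 21, |S3| = 6.
|S1∩S2|: x∈[5,6], y∈[2,8] → 1·6 = 6.
|S1∩S3| = 0 (no overlap).
|S2∩S3|: x∈[3,4], y∈[3,5] → 1·2 = 2.
|S1∩S2∩S3| = 0.
|S1 ∪ S2 ∪ S3| = 59 − 8 + 0 = 51.00.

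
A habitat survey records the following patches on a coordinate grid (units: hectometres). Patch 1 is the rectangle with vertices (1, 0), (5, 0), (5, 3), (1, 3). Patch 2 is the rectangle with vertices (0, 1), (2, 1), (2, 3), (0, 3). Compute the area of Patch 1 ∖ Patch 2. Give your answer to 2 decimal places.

|Patch 1∩Patch 2|: x∈[1,2], y∈[1,3] → 1·2 = 2.
|Patch 1| = 12.
|Patch 1 ∖ Patch 2| = |Patch 1| − |Patch 1∩Patch 2| = 12 − 2 = 10.00.

10.00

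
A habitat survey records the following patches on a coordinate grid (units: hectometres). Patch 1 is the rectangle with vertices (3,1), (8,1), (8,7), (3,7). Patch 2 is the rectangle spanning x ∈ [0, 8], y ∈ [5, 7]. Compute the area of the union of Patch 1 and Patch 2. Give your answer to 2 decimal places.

36.00

By inclusion–exclusion:
Individual areas: |Patch 1| = 30, |Patch 2| = 16.
|Patch 1∩Patch 2|: x∈[3,8], y∈[5,7] → 5·2 = 10.
|Patch 1 ∪ Patch 2| = 46 − 10 = 36.00.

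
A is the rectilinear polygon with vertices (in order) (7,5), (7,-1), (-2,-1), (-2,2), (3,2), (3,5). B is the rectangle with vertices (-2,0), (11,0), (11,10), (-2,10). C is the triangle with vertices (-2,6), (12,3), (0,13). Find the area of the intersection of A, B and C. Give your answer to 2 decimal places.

The intersection is the polygon with vertices (3,5), (7,5), (7,4.071), (3,4.929).
By the shoelace formula its area is 2.00.

2.00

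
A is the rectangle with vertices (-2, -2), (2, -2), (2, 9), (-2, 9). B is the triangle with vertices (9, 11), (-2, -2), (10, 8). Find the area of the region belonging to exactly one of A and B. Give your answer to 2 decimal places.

|A| = 44, |B| = 23, |A∩B| = 2.7879.
|A △ B| = |A| + |B| − 2·|A∩B| = 44 + 23 − 5.5758 = 61.42.

61.42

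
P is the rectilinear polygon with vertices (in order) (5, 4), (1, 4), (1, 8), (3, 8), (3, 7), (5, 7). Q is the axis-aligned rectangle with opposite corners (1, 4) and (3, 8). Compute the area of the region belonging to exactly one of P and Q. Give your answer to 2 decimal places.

|P| = 14, |Q| = 8, |P∩Q| = 8.
|P △ Q| = |P| + |Q| − 2·|P∩Q| = 14 + 8 − 16 = 6.00.

6.00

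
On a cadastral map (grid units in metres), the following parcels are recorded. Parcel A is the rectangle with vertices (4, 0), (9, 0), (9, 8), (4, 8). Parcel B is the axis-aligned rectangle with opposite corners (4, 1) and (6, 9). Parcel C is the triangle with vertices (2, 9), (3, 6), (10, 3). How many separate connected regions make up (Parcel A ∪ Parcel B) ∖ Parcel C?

(Parcel A ∪ Parcel B) ∖ Parcel C splits into 2 disjoint pieces (area 13.875, area 22.5).

2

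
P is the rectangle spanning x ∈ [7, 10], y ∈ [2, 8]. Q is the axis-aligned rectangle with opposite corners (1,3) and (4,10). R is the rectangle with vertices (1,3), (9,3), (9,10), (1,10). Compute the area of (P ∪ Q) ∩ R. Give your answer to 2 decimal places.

31.00

|P ∪ Q| = 39.
|(P ∪ Q) ∩ R| = 31.00.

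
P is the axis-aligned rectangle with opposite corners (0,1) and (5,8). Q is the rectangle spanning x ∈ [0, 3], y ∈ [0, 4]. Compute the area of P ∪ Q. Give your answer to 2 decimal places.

By inclusion–exclusion:
Individual areas: |P| = 35, |Q| = 12.
|P∩Q|: x∈[0,3], y∈[1,4] → 3·3 = 9.
|P ∪ Q| = 47 − 9 = 38.00.

38.00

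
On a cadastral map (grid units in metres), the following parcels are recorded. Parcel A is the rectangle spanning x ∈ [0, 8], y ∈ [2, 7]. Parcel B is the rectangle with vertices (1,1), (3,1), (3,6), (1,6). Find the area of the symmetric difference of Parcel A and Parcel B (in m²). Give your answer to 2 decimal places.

|Parcel A∩Parcel B|: x∈[1,3], y∈[2,6] → 2·4 = 8.
|Parcel A △ Parcel B| = |Parcel A| + |Parcel B| − 2·|Parcel A∩Parcel B| = 40 + 10 − 16 = 34.00.

34.00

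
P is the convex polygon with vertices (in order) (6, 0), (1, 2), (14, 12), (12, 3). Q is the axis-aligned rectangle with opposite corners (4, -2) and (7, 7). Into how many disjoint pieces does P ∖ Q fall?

P ∖ Q splits into 2 disjoint pieces (area 5.2615, area 41.4038).

2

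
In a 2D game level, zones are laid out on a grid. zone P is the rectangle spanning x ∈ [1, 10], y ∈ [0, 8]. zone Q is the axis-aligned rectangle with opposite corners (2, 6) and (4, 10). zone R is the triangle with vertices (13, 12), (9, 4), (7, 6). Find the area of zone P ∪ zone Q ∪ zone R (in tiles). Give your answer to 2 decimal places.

By inclusion–exclusion:
Individual areas: |zone P| = 72, |zone Q| = 8, |zone R| = 12.
|zone P∩zone Q|: x∈[2,4], y∈[6,8] → 2·2 = 4.
|zone P∩zone R| = 7.
|zone Q∩zone R| = 0.
|zone P∩zone Q∩zone R| = 0.
|zone P ∪ zone Q ∪ zone R| = 92 − 11 + 0 = 81.00.

81.00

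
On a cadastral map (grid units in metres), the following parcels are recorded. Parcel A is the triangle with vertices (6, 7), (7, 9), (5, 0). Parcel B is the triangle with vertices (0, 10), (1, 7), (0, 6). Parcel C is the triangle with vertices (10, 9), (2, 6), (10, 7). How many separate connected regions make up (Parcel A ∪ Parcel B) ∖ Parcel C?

3

(Parcel A ∪ Parcel B) ∖ Parcel C splits into 3 disjoint pieces (area 0.236, area 1.689, area 2).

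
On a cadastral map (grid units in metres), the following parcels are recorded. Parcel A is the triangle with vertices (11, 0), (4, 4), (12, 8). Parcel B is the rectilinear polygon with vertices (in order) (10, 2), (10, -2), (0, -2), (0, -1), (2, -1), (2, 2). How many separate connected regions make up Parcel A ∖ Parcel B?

1

Parcel A ∖ Parcel B is a single connected region.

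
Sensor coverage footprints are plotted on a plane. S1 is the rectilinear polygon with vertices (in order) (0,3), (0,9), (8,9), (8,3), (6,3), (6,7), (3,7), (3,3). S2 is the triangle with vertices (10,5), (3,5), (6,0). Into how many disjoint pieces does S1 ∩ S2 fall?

1

S1 ∩ S2 is a single connected region.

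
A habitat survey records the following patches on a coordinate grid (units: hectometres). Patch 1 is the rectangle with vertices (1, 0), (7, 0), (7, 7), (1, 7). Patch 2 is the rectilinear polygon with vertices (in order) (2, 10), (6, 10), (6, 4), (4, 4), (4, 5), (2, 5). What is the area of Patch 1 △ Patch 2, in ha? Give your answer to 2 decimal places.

|Patch 1| = 42, |Patch 2| = 22, |Patch 1∩Patch 2| = 10.
|Patch 1 △ Patch 2| = |Patch 1| + |Patch 2| − 2·|Patch 1∩Patch 2| = 42 + 22 − 20 = 44.00.

44.00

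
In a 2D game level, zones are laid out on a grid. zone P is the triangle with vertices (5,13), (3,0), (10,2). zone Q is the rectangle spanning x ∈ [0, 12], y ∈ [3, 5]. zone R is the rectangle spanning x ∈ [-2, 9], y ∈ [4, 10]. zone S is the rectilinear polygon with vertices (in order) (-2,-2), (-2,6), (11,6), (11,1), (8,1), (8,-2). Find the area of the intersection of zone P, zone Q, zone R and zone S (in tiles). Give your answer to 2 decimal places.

5.16

The intersection is the polygon with vertices (9,4.2), (9,4), (3.615,4), (3.769,5), (8.636,5).
By the shoelace formula its area is 5.16.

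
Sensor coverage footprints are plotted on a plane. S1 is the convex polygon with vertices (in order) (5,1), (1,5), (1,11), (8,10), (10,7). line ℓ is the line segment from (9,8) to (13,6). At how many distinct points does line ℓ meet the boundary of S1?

The segment meets the boundary at (9.5,7.75).

1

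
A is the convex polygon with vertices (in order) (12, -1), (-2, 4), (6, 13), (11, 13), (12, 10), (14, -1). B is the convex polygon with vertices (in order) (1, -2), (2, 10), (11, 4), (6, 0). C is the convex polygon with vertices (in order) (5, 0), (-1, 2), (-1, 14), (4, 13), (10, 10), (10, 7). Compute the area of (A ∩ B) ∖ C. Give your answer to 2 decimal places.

|A ∩ B| = 46.5086.
|(A ∩ B) ∩ C| = 37.238.
|(A ∩ B) ∖ C| = 46.5086 − 37.238 = 9.27.

9.27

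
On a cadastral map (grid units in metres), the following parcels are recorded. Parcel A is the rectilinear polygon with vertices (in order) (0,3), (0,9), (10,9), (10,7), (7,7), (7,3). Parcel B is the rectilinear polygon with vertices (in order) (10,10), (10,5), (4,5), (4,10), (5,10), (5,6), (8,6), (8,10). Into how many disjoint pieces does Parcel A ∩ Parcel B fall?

2

Parcel A ∩ Parcel B splits into 2 disjoint pieces (area 6, area 4).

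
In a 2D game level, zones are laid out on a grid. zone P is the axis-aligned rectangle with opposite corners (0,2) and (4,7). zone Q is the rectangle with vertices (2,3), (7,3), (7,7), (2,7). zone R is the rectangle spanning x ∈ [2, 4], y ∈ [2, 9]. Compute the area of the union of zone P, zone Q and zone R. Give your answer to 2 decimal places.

By inclusion–exclusion:
Individual areas: |zone P| = 20, |zone Q| = 20, |zone R| = 14.
|zone P∩zone Q|: x∈[2,4], y∈[3,7] → 2·4 = 8.
|zone P∩zone R|: x∈[2,4], y∈[2,7] → 2·5 = 10.
|zone Q∩zone R|: x∈[2,4], y∈[3,7] → 2·4 = 8.
|zone P∩zone Q∩zone R| = 8.
|zone P ∪ zone Q ∪ zone R| = 54 − 26 + 8 = 36.00.

36.00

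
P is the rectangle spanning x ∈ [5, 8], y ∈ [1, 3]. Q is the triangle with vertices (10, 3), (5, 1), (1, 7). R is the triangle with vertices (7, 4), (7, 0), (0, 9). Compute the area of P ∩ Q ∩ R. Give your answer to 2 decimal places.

The intersection is the polygon with vertices (7,3), (7,1.8), (5.932,1.373), (5,2.571), (5,3).
By the shoelace formula its area is 2.47.

2.47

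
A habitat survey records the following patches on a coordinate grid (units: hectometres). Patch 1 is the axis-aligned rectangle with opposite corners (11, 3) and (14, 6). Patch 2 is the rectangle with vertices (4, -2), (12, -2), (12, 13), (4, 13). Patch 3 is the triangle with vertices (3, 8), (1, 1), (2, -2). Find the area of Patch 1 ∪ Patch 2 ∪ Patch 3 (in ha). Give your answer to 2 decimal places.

132.50

By inclusion–exclusion:
Individual areas: |Patch 1| = 9, |Patch 2| = 120, |Patch 3| = 6.5.
|Patch 1∩Patch 2|: x∈[11,12], y∈[3,6] → 1·3 = 3.
|Patch 1∩Patch 3| = 0.
|Patch 2∩Patch 3| = 0.
|Patch 1∩Patch 2∩Patch 3| = 0.
|Patch 1 ∪ Patch 2 ∪ Patch 3| = 135.5 − 3 + 0 = 132.50.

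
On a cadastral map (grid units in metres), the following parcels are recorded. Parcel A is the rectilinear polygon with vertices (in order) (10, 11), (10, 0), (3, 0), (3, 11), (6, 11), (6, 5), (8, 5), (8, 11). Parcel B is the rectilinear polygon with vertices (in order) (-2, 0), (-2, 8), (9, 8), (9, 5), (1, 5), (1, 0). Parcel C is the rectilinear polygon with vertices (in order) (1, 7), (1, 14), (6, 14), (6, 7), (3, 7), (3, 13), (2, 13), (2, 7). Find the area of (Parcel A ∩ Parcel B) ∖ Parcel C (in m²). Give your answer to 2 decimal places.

|Parcel A ∩ Parcel B| = 12.
|(Parcel A ∩ Parcel B) ∩ Parcel C| = 3.
|(Parcel A ∩ Parcel B) ∖ Parcel C| = 12 − 3 = 9.00.

9.00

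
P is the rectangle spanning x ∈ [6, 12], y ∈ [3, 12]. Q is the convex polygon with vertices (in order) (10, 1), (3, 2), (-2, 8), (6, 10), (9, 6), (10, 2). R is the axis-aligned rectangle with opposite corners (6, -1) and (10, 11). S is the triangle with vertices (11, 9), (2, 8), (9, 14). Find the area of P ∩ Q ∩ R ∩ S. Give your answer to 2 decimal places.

0.84

The intersection is the polygon with vertices (7.077,8.564), (6,8.444), (6,10).
By the shoelace formula its area is 0.84.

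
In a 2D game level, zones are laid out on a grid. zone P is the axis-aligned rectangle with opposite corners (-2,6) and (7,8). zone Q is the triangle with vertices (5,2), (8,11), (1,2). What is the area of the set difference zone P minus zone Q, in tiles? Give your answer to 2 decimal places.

|zone P| = 18, |zone P∩zone Q| = 3.5556.
|zone P ∖ zone Q| = |zone P| − |zone P∩zone Q| = 18 − 3.5556 = 14.44.

14.44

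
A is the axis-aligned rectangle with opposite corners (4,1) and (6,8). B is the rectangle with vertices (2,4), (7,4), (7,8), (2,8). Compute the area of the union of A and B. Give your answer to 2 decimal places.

26.00

By inclusion–exclusion:
Individual areas: |A| = 14, |B| = 20.
|A∩B|: x∈[4,6], y∈[4,8] → 2·4 = 8.
|A ∪ B| = 34 − 8 = 26.00.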